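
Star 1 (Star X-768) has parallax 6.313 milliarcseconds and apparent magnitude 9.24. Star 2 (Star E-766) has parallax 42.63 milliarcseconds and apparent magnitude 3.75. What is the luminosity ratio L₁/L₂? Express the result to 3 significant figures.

d₁ = 1/p₁ = 1/0.006313″ = 158.4 pc; d₂ = 1/p₂ = 1/0.04263″ = 23.458 pc.
M₁ = m₁ − 5 log₁₀ d₁ + 5 = 9.24 − 10.9988 + 5 = 3.2412.
M₂ = 3.75 − 6.8515 + 5 = 1.8985.
L₁/L₂ = 10^(0.4(M₂ − M₁)) = 10^(0.4 × (-1.3427)) = 10^(-0.53708) = 0.29035.

L₁/L₂ = 0.290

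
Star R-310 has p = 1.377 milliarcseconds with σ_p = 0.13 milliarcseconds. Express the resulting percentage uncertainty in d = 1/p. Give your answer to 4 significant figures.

9.441%

For d = 1/p, |σ_d/d| = |σ_p/p|.
σ_p/p = 0.13 / 1.377 = 0.094408 = 9.4408%.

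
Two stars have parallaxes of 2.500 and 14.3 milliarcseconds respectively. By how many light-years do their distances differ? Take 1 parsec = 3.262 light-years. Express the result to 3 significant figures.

d_A = 1/0.002500″ = 400 pc; d_B = 1/0.01430″ = 69.93 pc.
|d_B − d_A| = |69.93 − 400| = 330.07 pc = 330.07 × 3.262 ly = 1076.7 ly.

1080 ly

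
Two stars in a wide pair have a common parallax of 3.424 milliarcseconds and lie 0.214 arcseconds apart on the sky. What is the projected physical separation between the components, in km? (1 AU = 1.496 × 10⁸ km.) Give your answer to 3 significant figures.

d = 1/p = 1/0.003424″ = 292.06 pc.
At distance d (pc), an angle of θ arcsec spans θ·d AU: s = 0.214 × 292.06 = 62.501 AU.
= 62.501 × 1.496 × 10⁸ km = 9.3501 × 10^9 km.

9.35 × 10^9 km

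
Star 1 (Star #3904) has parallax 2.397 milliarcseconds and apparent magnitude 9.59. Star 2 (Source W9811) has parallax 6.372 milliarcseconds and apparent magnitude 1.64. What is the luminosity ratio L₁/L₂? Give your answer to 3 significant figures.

L₁/L₂ = 0.00467

d₁ = 1/p₁ = 1/0.002397″ = 417.19 pc; d₂ = 1/p₂ = 1/0.006372″ = 156.94 pc.
M₁ = m₁ − 5 log₁₀ d₁ + 5 = 9.59 − 13.1017 + 5 = 1.4883.
M₂ = 1.64 − 10.9787 + 5 = -4.3387.
L₁/L₂ = 10^(0.4(M₂ − M₁)) = 10^(0.4 × (-5.8270)) = 10^(-2.33080) = 0.0046687.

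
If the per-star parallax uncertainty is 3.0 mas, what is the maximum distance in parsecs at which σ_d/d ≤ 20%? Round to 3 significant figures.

σ_d/d = σ_p/p, so the condition is σ_p/p ≤ 0.20, i.e. p ≥ σ_p/0.20.
p_min = 3.0/0.20 = 15 mas = 0.015 arcsec.
d_max = 1/p_min = 1/0.015 = 66.667 pc.

66.7 pc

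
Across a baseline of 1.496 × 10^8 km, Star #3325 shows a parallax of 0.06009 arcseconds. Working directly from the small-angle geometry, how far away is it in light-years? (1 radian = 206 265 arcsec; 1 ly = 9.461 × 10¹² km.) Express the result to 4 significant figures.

θ = 0.06009″ = 0.06009/206265 = 2.9132 × 10^-7 rad.
d = B/θ = (1.496 × 10^8) / (2.9132 × 10^-7) = 5.1352 × 10^14 km = (5.1352 × 10^14) / (9.461 × 10^12) ly = 54.278 ly.

54.28 ly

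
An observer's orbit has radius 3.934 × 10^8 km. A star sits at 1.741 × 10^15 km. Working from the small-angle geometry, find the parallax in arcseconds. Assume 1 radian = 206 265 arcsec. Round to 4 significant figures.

θ ≈ B/d = (3.934 × 10^8) / (1.741 × 10^15) = 2.2596 × 10^-7 rad.
In arcseconds: 2.2596 × 10^-7 × 206265 = 0.046608″.

0.04661 arcsec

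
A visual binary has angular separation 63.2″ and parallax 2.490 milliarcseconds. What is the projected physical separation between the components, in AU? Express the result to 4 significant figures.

d = 1/p = 1/0.002490″ = 401.61 pc.
At distance d (pc), an angle of θ arcsec spans θ·d AU: s = 63.2 × 401.61 = 25382 AU.

25380 AU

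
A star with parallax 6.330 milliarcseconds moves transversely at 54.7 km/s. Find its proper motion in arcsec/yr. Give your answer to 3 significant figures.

0.0730 arcsec/yr

d = 1/p = 1/0.006330″ = 157.98 pc.
μ = v_t / (4.74 d) = 54.7 / (4.74 × 157.98) = 54.7 / 748.83 = 0.073047 ″/yr.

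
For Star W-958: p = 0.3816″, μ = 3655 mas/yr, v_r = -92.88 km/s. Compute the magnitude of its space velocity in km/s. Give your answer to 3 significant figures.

d = 1/p = 1/0.3816″ = 2.6205 pc.
μ = 3655 mas/yr = 3.655 ″/yr.
v_t = 4.740 μ d = 4.740 × 3.655 × 2.6205 = 45.399 km/s.
v = √(v_r² + v_t²) = √((-92.88)² + 45.399²) = √10687.8 = 103.38 km/s.

103 km/s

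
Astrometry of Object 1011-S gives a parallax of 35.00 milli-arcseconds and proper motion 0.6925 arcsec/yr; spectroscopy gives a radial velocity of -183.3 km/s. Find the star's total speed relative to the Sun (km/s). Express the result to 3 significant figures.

d = 1/p = 1/0.03500″ = 28.571 pc.
v_t = 4.740 μ d = 4.740 × 0.6925 × 28.571 = 93.783 km/s.
v = √(v_r² + v_t²) = √((-183.3)² + 93.783²) = √42394.1 = 205.9 km/s.

206 km/s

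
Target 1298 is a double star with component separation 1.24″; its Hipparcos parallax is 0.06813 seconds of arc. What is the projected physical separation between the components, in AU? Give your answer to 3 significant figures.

18.2 AU

d = 1/p = 1/0.06813″ = 14.678 pc.
At distance d (pc), an angle of θ arcsec spans θ·d AU: s = 1.24 × 14.678 = 18.201 AU.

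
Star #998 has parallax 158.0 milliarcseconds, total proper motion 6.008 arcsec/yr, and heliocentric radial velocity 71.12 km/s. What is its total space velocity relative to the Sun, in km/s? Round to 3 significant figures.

194 km/s

d = 1/p = 1/0.1580″ = 6.3291 pc.
v_t = 4.740 μ d = 4.740 × 6.008 × 6.3291 = 180.24 km/s.
v = √(v_r² + v_t²) = √(71.12² + 180.24²) = √37544.5 = 193.76 km/s.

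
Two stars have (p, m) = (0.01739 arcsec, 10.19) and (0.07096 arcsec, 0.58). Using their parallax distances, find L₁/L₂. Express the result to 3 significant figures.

L₁/L₂ = 0.00238

d₁ = 1/p₁ = 1/0.01739″ = 57.504 pc; d₂ = 1/p₂ = 1/0.07096″ = 14.092 pc.
M₁ = m₁ − 5 log₁₀ d₁ + 5 = 10.19 − 8.7985 + 5 = 6.3915.
M₂ = 0.58 − 5.7449 + 5 = -0.1649.
L₁/L₂ = 10^(0.4(M₂ − M₁)) = 10^(0.4 × (-6.5564)) = 10^(-2.62256) = 0.0023847.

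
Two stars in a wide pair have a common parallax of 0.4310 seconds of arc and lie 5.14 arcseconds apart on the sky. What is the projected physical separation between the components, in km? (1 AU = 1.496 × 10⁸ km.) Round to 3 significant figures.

1.78 × 10^9 km

d = 1/p = 1/0.4310″ = 2.3202 pc.
At distance d (pc), an angle of θ arcsec spans θ·d AU: s = 5.14 × 2.3202 = 11.926 AU.
= 11.926 × 1.496 × 10⁸ km = 1.7841 × 10^9 km.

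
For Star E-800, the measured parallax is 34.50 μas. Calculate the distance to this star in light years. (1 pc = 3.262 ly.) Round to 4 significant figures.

p = 34.50 μas = 0.00003450 arcsec.
d = 1/p = 1/0.00003450 = 28986 pc.
In light-years: 28986 × 3.262 = 94552 ly.

94550 light years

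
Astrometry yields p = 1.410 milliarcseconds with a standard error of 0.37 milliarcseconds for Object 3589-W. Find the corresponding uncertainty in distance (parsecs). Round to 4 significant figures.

d = 1/p, so σ_d = σ_p / p².
σ_d = 0.000370 / (0.001410)² = 0.000370 / 0.0000019881 = 186.11 pc.

186.1 pc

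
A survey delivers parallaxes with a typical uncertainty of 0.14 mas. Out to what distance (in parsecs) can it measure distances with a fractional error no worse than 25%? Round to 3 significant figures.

1790 pc

σ_d/d = σ_p/p, so the condition is σ_p/p ≤ 0.25, i.e. p ≥ σ_p/0.25.
p_min = 0.14/0.25 = 0.56 mas = 0.00056 arcsec.
d_max = 1/p_min = 1/0.00056 = 1785.7 pc.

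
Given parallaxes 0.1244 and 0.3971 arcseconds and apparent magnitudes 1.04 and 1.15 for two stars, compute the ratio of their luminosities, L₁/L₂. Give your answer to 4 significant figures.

d₁ = 1/p₁ = 1/0.1244″ = 8.0386 pc; d₂ = 1/p₂ = 1/0.3971″ = 2.5183 pc.
M₁ = m₁ − 5 log₁₀ d₁ + 5 = 1.04 − 4.5259 + 5 = 1.5141.
M₂ = 1.15 − 2.0055 + 5 = 4.1445.
L₁/L₂ = 10^(0.4(M₂ − M₁)) = 10^(0.4 × 2.6304) = 10^1.05216 = 11.276.

L₁/L₂ = 11.28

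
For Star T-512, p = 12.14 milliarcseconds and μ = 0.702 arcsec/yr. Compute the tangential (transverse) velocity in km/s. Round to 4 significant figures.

d = 1/p = 1/0.01214″ = 82.372 pc.
v_t = 4.74 × μ × d = 4.74 × 0.702 × 82.372 = 274.09 km/s.

274.1 km/s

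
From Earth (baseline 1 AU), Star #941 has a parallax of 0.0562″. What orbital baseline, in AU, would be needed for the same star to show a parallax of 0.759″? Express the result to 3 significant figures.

Parallax scales linearly with baseline: p ∝ B, so B = p_target / p_Earth × 1 AU.
B = 0.759 / 0.0562 = 13.505 AU.

13.5 AU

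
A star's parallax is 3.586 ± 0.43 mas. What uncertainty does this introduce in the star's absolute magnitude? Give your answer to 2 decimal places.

σ_M = 0.26 mag

M = m − 5 log₁₀ d + 5 = m + 5 log₁₀ p + 5, so ∂M/∂p = 5/(p ln 10).
σ_M = (5/ln 10) · (σ_p/p) = 2.1715 × 0.43/3.586 = 2.1715 × 0.11991 = 0.26038.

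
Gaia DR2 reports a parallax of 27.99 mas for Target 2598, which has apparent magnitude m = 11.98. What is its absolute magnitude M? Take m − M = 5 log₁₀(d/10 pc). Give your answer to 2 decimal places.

d = 1/p = 1/0.02799″ = 35.727 pc.
m − M = 5 log₁₀(35.727) − 5 = 7.7650 − 5 = 2.7650.
M = m − (m − M) = 11.98 − 2.7650 = 9.22.

M = 9.22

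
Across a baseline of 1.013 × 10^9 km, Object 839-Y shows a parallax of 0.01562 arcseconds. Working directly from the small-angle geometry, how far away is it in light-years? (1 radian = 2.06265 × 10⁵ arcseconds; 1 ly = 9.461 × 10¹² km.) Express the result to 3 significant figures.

1410 ly

θ = 0.01562″ = 0.01562/206265 = 7.5728 × 10^-8 rad.
d = B/θ = (1.013 × 10^9) / (7.5728 × 10^-8) = 1.3377 × 10^16 km = (1.3377 × 10^16) / (9.461 × 10^12) ly = 1413.9 ly.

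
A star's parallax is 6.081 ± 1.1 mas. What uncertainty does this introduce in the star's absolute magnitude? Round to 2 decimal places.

σ_M = 0.39 mag

M = m − 5 log₁₀ d + 5 = m + 5 log₁₀ p + 5, so ∂M/∂p = 5/(p ln 10).
σ_M = (5/ln 10) · (σ_p/p) = 2.1715 × 1.1/6.081 = 2.1715 × 0.18089 = 0.3928.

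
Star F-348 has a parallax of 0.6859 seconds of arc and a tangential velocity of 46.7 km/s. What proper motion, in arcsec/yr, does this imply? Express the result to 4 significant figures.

6.758 arcsec/yr

d = 1/p = 1/0.6859″ = 1.4579 pc.
μ = v_t / (4.74 d) = 46.7 / (4.74 × 1.4579) = 46.7 / 6.9104 = 6.7579 ″/yr.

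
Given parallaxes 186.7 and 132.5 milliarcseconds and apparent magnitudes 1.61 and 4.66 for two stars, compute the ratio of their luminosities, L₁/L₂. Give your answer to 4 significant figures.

d₁ = 1/p₁ = 1/0.1867″ = 5.3562 pc; d₂ = 1/p₂ = 1/0.1325″ = 7.5472 pc.
M₁ = m₁ − 5 log₁₀ d₁ + 5 = 1.61 − 3.6443 + 5 = 2.9657.
M₂ = 4.66 − 4.3889 + 5 = 5.2711.
L₁/L₂ = 10^(0.4(M₂ − M₁)) = 10^(0.4 × 2.3054) = 10^0.92216 = 8.3591.

L₁/L₂ = 8.359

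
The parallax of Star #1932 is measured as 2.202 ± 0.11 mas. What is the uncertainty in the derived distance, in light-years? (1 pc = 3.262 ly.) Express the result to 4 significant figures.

d = 1/p, so σ_d = σ_p / p².
σ_d = 0.000110 / (0.002202)² = 0.000110 / 0.0000048488 = 22.686 pc = 22.686 × 3.262 ly = 74.002 ly.

74.00 ly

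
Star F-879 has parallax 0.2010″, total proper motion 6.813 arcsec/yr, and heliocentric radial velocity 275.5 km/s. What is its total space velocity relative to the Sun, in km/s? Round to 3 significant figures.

319 km/s

d = 1/p = 1/0.2010″ = 4.9751 pc.
v_t = 4.740 μ d = 4.740 × 6.813 × 4.9751 = 160.66 km/s.
v = √(v_r² + v_t²) = √(275.5² + 160.66²) = √101712 = 318.92 km/s.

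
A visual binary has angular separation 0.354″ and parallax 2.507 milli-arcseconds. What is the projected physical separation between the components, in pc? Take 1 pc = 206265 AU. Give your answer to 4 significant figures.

d = 1/p = 1/0.002507″ = 398.88 pc.
At distance d (pc), an angle of θ arcsec spans θ·d AU: s = 0.354 × 398.88 = 141.2 AU.
= 141.2 / 206265 = 0.00068456 pc.

0.0006846 pc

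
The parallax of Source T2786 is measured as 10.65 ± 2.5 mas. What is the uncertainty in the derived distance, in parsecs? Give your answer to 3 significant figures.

d = 1/p, so σ_d = σ_p / p².
σ_d = 0.00250 / (0.01065)² = 0.00250 / 0.00011342 = 22.042 pc.

22.0 pc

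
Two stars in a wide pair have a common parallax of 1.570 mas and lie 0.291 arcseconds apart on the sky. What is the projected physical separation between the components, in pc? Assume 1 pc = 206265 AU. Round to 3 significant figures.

d = 1/p = 1/0.001570″ = 636.94 pc.
At distance d (pc), an angle of θ arcsec spans θ·d AU: s = 0.291 × 636.94 = 185.35 AU.
= 185.35 / 206265 = 0.00089860 pc.

0.000899 pc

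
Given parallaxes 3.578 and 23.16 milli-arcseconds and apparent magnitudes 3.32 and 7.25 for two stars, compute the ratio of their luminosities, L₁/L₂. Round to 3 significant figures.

d₁ = 1/p₁ = 1/0.003578″ = 279.49 pc; d₂ = 1/p₂ = 1/0.02316″ = 43.178 pc.
M₁ = m₁ − 5 log₁₀ d₁ + 5 = 3.32 − 12.2318 + 5 = -3.9118.
M₂ = 7.25 − 8.1763 + 5 = 4.0737.
L₁/L₂ = 10^(0.4(M₂ − M₁)) = 10^(0.4 × 7.9855) = 10^3.19420 = 1563.9.

L₁/L₂ = 1560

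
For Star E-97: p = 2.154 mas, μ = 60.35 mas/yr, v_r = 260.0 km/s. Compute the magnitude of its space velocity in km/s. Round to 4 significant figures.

d = 1/p = 1/0.002154″ = 464.25 pc.
μ = 60.35 mas/yr = 0.06035 ″/yr.
v_t = 4.740 μ d = 4.740 × 0.06035 × 464.25 = 132.8 km/s.
v = √(v_r² + v_t²) = √(260.0² + 132.8²) = √85235.8 = 291.95 km/s.

292.0 km/s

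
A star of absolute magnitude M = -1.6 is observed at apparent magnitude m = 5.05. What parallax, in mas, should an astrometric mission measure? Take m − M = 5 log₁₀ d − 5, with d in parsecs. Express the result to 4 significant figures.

m − M = 5.05 − (-1.6) = 6.65.
d = 10^((m−M)/5 + 1) = 10^2.330 = 213.8 pc.
p = 1/d = 1/213.8 = 0.0046773 arcsec = 4.6773 mas.

4.677 mas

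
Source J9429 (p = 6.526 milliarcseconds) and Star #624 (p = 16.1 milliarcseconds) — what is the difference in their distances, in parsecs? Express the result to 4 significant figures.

91.12 pc

d_A = 1/0.006526″ = 153.23 pc; d_B = 1/0.01610″ = 62.112 pc.
|d_B − d_A| = |62.112 − 153.23| = 91.118 pc.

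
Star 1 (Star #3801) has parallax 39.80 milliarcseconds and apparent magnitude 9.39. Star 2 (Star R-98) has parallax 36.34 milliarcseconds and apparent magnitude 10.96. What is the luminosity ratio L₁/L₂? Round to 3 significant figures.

d₁ = 1/p₁ = 1/0.03980″ = 25.126 pc; d₂ = 1/p₂ = 1/0.03634″ = 27.518 pc.
M₁ = m₁ − 5 log₁₀ d₁ + 5 = 9.39 − 7.0006 + 5 = 7.3894.
M₂ = 10.96 − 7.1981 + 5 = 8.7619.
L₁/L₂ = 10^(0.4(M₂ − M₁)) = 10^(0.4 × 1.3725) = 10^0.54900 = 3.54.

L₁/L₂ = 3.54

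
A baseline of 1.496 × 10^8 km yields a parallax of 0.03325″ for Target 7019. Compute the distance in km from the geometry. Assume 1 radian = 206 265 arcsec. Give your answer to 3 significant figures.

θ = 0.03325″ = 0.03325/206265 = 1.6120 × 10^-7 rad.
d = B/θ = (1.496 × 10^8) / (1.6120 × 10^-7) = 9.2804 × 10^14 km.

9.28 × 10^14 km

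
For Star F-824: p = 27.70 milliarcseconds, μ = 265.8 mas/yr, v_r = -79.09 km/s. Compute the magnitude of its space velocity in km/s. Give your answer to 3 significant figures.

91.2 km/s

d = 1/p = 1/0.02770″ = 36.101 pc.
μ = 265.8 mas/yr = 0.2658 ″/yr.
v_t = 4.740 μ d = 4.740 × 0.2658 × 36.101 = 45.483 km/s.
v = √(v_r² + v_t²) = √((-79.09)² + 45.483²) = √8323.93 = 91.236 km/s.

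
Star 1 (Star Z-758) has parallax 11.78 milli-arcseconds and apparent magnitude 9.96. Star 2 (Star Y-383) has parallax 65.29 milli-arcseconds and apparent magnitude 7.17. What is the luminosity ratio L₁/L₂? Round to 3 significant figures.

L₁/L₂ = 2.35

d₁ = 1/p₁ = 1/0.01178″ = 84.89 pc; d₂ = 1/p₂ = 1/0.06529″ = 15.316 pc.
M₁ = m₁ − 5 log₁₀ d₁ + 5 = 9.96 − 9.6443 + 5 = 5.3157.
M₂ = 7.17 − 5.9257 + 5 = 6.2443.
L₁/L₂ = 10^(0.4(M₂ − M₁)) = 10^(0.4 × 0.9286) = 10^0.37144 = 2.352.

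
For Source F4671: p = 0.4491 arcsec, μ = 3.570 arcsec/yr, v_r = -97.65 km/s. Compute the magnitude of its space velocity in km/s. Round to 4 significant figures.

d = 1/p = 1/0.4491″ = 2.2267 pc.
v_t = 4.740 μ d = 4.740 × 3.570 × 2.2267 = 37.68 km/s.
v = √(v_r² + v_t²) = √((-97.65)² + 37.68²) = √10955.3 = 104.67 km/s.

104.7 km/s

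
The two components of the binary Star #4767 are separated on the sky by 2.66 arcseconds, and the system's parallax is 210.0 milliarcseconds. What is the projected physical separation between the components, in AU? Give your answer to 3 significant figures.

d = 1/p = 1/0.2100″ = 4.7619 pc.
At distance d (pc), an angle of θ arcsec spans θ·d AU: s = 2.66 × 4.7619 = 12.667 AU.

12.7 AU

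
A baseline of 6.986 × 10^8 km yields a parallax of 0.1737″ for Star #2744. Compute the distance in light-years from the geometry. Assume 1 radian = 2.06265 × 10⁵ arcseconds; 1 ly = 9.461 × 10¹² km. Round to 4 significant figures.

θ = 0.1737″ = 0.1737/206265 = 8.4212 × 10^-7 rad.
d = B/θ = (6.986 × 10^8) / (8.4212 × 10^-7) = 8.2957 × 10^14 km = (8.2957 × 10^14) / (9.461 × 10^12) ly = 87.683 ly.

87.68 ly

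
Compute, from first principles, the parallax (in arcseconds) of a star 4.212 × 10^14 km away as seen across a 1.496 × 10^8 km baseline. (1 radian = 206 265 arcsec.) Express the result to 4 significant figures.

0.07326 arcsec

θ ≈ B/d = (1.496 × 10^8) / (4.212 × 10^14) = 3.5518 × 10^-7 rad.
In arcseconds: 3.5518 × 10^-7 × 206265 = 0.073261″.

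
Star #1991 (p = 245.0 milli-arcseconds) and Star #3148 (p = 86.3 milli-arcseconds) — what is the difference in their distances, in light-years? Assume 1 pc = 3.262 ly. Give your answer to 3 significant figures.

d_A = 1/0.2450″ = 4.0816 pc; d_B = 1/0.08630″ = 11.587 pc.
|d_B − d_A| = |11.587 − 4.0816| = 7.5054 pc = 7.5054 × 3.262 ly = 24.483 ly.

24.5 ly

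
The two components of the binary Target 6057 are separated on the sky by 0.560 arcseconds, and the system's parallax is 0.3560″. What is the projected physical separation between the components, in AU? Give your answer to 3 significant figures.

d = 1/p = 1/0.3560″ = 2.809 pc.
At distance d (pc), an angle of θ arcsec spans θ·d AU: s = 0.560 × 2.809 = 1.573 AU.

1.57 AU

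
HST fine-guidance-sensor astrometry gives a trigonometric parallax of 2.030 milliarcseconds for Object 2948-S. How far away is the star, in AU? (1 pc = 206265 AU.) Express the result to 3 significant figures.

p = 2.030 milliarcseconds = 0.002030 arcsec.
d = 1/p = 1/0.002030 = 492.61 pc.
In AU: 492.61 × 206265 = 1.0161 × 10^8 AU.

1.02 × 10^8 AU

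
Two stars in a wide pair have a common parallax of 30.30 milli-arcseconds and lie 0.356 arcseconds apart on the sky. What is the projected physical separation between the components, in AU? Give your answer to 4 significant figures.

11.75 AU

d = 1/p = 1/0.03030″ = 33.003 pc.
At distance d (pc), an angle of θ arcsec spans θ·d AU: s = 0.356 × 33.003 = 11.749 AU.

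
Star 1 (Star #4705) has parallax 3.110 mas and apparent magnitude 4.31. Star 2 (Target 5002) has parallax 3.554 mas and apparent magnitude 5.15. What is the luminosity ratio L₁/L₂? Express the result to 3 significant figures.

d₁ = 1/p₁ = 1/0.003110″ = 321.54 pc; d₂ = 1/p₂ = 1/0.003554″ = 281.37 pc.
M₁ = m₁ − 5 log₁₀ d₁ + 5 = 4.31 − 12.5362 + 5 = -3.2262.
M₂ = 5.15 − 12.2464 + 5 = -2.0964.
L₁/L₂ = 10^(0.4(M₂ − M₁)) = 10^(0.4 × 1.1298) = 10^0.45192 = 2.8309.

L₁/L₂ = 2.83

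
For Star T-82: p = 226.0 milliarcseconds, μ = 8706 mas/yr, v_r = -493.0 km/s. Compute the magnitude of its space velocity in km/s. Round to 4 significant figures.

d = 1/p = 1/0.2260″ = 4.4248 pc.
μ = 8706 mas/yr = 8.706 ″/yr.
v_t = 4.740 μ d = 4.740 × 8.706 × 4.4248 = 182.6 km/s.
v = √(v_r² + v_t²) = √((-493.0)² + 182.6²) = √276392 = 525.73 km/s.

525.7 km/s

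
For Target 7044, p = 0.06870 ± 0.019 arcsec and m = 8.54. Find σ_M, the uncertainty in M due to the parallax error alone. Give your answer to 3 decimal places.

σ_M = 0.601 mag

M = m − 5 log₁₀ d + 5 = m + 5 log₁₀ p + 5, so ∂M/∂p = 5/(p ln 10).
σ_M = (5/ln 10) · (σ_p/p) = 2.1715 × 0.019/0.06870 = 2.1715 × 0.27656 = 0.60055.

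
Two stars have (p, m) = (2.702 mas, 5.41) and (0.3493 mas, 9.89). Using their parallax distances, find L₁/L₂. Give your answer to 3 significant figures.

d₁ = 1/p₁ = 1/0.002702″ = 370.1 pc; d₂ = 1/p₂ = 1/0.0003493″ = 2862.9 pc.
M₁ = m₁ − 5 log₁₀ d₁ + 5 = 5.41 − 12.8416 + 5 = -2.4316.
M₂ = 9.89 − 17.2840 + 5 = -2.3940.
L₁/L₂ = 10^(0.4(M₂ − M₁)) = 10^(0.4 × 0.0376) = 10^0.01504 = 1.0352.

L₁/L₂ = 1.04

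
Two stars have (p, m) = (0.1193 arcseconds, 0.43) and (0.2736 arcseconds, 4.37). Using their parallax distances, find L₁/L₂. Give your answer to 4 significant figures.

L₁/L₂ = 198.1

d₁ = 1/p₁ = 1/0.1193″ = 8.3822 pc; d₂ = 1/p₂ = 1/0.2736″ = 3.655 pc.
M₁ = m₁ − 5 log₁₀ d₁ + 5 = 0.43 − 4.6168 + 5 = 0.8132.
M₂ = 4.37 − 2.8144 + 5 = 6.5556.
L₁/L₂ = 10^(0.4(M₂ − M₁)) = 10^(0.4 × 5.7424) = 10^2.29696 = 198.13.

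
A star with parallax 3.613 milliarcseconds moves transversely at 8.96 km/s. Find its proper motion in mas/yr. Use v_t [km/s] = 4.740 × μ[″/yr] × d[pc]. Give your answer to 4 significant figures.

d = 1/p = 1/0.003613″ = 276.78 pc.
μ = v_t / (4.74 d) = 8.96 / (4.74 × 276.78) = 8.96 / 1311.9 = 0.0068298 ″/yr = 6.8298 mas/yr.

6.830 mas/yr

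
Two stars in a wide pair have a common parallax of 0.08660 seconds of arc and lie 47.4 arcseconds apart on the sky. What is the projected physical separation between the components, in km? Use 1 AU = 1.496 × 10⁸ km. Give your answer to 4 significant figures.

d = 1/p = 1/0.08660″ = 11.547 pc.
At distance d (pc), an angle of θ arcsec spans θ·d AU: s = 47.4 × 11.547 = 547.33 AU.
= 547.33 × 1.496 × 10⁸ km = 8.1881 × 10^10 km.

8.188 × 10^10 km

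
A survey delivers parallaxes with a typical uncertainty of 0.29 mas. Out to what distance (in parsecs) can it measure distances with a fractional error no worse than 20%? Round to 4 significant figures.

σ_d/d = σ_p/p, so the condition is σ_p/p ≤ 0.20, i.e. p ≥ σ_p/0.20.
p_min = 0.29/0.20 = 1.45 mas = 0.00145 arcsec.
d_max = 1/p_min = 1/0.00145 = 689.66 pc.

689.7 pc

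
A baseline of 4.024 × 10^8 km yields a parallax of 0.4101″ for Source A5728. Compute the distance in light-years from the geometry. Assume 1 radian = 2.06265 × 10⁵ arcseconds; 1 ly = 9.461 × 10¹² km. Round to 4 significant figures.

θ = 0.4101″ = 0.4101/206265 = 1.9882 × 10^-6 rad.
d = B/θ = (4.024 × 10^8) / (1.9882 × 10^-6) = 2.0239 × 10^14 km = (2.0239 × 10^14) / (9.461 × 10^12) ly = 21.392 ly.

21.39 ly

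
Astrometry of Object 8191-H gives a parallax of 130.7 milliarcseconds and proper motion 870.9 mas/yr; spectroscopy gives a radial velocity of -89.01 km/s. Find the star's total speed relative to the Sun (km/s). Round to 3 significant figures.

94.4 km/s

d = 1/p = 1/0.1307″ = 7.6511 pc.
μ = 870.9 mas/yr = 0.8709 ″/yr.
v_t = 4.740 μ d = 4.740 × 0.8709 × 7.6511 = 31.584 km/s.
v = √(v_r² + v_t²) = √((-89.01)² + 31.584²) = √8920.33 = 94.447 km/s.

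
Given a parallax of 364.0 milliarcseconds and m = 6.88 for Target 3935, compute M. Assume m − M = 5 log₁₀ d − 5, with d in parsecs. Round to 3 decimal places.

d = 1/p = 1/0.3640″ = 2.7473 pc.
m − M = 5 log₁₀(2.7473) − 5 = 2.1945 − 5 = -2.8055.
M = m − (m − M) = 6.88 − (-2.8055) = 9.686.

M = 9.686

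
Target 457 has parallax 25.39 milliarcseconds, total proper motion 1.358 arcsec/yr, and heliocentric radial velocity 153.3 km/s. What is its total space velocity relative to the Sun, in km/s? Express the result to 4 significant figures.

d = 1/p = 1/0.02539″ = 39.386 pc.
v_t = 4.740 μ d = 4.740 × 1.358 × 39.386 = 253.52 km/s.
v = √(v_r² + v_t²) = √(153.3² + 253.52²) = √87773.3 = 296.27 km/s.

296.3 km/s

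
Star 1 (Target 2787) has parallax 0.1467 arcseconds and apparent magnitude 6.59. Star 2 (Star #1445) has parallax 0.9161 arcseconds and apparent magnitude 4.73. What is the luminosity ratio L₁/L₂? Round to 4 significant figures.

d₁ = 1/p₁ = 1/0.1467″ = 6.8166 pc; d₂ = 1/p₂ = 1/0.9161″ = 1.0916 pc.
M₁ = m₁ − 5 log₁₀ d₁ + 5 = 6.59 − 4.1678 + 5 = 7.4222.
M₂ = 4.73 − 0.1903 + 5 = 9.5397.
L₁/L₂ = 10^(0.4(M₂ − M₁)) = 10^(0.4 × 2.1175) = 10^0.84700 = 7.0307.

L₁/L₂ = 7.031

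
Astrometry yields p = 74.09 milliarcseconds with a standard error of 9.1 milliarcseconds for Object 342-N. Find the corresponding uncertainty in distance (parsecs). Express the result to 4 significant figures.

1.658 pc

d = 1/p, so σ_d = σ_p / p².
σ_d = 0.00910 / (0.07409)² = 0.00910 / 0.0054893 = 1.6578 pc.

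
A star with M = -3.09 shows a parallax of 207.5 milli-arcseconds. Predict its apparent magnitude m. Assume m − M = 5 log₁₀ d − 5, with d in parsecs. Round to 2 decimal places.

m = -4.68

d = 1/p = 1/0.2075″ = 4.8193 pc.
m − M = 5 log₁₀ d − 5 = 5 log₁₀(4.8193) − 5 = 3.4149 − 5 = -1.5851.
m = M + (m − M) = -3.09 + (-1.5851) = -4.68.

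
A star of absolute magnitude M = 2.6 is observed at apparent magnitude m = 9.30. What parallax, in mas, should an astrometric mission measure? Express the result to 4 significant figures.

4.571 mas

m − M = 9.30 − 2.6 = 6.70.
d = 10^((m−M)/5 + 1) = 10^2.340 = 218.78 pc.
p = 1/d = 1/218.78 = 0.0045708 arcsec = 4.5708 mas.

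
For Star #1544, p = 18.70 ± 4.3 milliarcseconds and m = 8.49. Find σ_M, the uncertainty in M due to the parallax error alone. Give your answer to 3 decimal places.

σ_M = 0.499 mag

M = m − 5 log₁₀ d + 5 = m + 5 log₁₀ p + 5, so ∂M/∂p = 5/(p ln 10).
σ_M = (5/ln 10) · (σ_p/p) = 2.1715 × 4.3/18.70 = 2.1715 × 0.22995 = 0.49934.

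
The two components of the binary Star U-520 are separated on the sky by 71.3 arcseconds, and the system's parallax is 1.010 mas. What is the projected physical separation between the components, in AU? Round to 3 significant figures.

d = 1/p = 1/0.001010″ = 990.1 pc.
At distance d (pc), an angle of θ arcsec spans θ·d AU: s = 71.3 × 990.1 = 70594 AU.

70600 AU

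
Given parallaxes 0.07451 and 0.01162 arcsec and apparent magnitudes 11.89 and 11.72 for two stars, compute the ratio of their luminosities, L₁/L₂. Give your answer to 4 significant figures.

d₁ = 1/p₁ = 1/0.07451″ = 13.421 pc; d₂ = 1/p₂ = 1/0.01162″ = 86.059 pc.
M₁ = m₁ − 5 log₁₀ d₁ + 5 = 11.89 − 5.6389 + 5 = 11.2511.
M₂ = 11.72 − 9.6740 + 5 = 7.0460.
L₁/L₂ = 10^(0.4(M₂ − M₁)) = 10^(0.4 × (-4.2051)) = 10^(-1.68204) = 0.020795.

L₁/L₂ = 0.02080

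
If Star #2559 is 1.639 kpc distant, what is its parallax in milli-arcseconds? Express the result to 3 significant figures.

d = 1.639 kpc = 1639 pc.
p = 1/d = 1/1639 = 0.00061013 arcsec.
= 0.00061013 × 1000 = 0.61013 mas.

0.610 mas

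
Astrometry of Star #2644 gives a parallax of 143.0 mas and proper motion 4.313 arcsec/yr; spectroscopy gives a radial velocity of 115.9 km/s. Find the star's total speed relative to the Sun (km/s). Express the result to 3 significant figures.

d = 1/p = 1/0.1430″ = 6.993 pc.
v_t = 4.740 μ d = 4.740 × 4.313 × 6.993 = 142.96 km/s.
v = √(v_r² + v_t²) = √(115.9² + 142.96²) = √33870.4 = 184.04 km/s.

184 km/s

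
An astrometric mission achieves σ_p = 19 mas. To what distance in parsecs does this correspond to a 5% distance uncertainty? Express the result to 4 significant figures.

2.632 pc

σ_d/d = σ_p/p, so the condition is σ_p/p ≤ 0.05, i.e. p ≥ σ_p/0.05.
p_min = 19/0.05 = 380 mas = 0.38 arcsec.
d_max = 1/p_min = 1/0.38 = 2.6316 pc.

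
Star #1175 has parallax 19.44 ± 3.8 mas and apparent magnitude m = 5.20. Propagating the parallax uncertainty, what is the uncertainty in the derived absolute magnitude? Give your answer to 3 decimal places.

σ_M = 0.424 mag

M = m − 5 log₁₀ d + 5 = m + 5 log₁₀ p + 5, so ∂M/∂p = 5/(p ln 10).
σ_M = (5/ln 10) · (σ_p/p) = 2.1715 × 3.8/19.44 = 2.1715 × 0.19547 = 0.42446.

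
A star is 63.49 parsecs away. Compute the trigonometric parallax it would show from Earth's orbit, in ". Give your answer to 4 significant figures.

0.01575 "

p = 1/d = 1/63.49 = 0.015751 arcsec.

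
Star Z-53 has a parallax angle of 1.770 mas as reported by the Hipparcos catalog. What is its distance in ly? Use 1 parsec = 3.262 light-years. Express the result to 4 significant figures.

1843 ly

p = 1.770 mas = 0.001770 arcsec.
d = 1/p = 1/0.001770 = 564.97 pc.
In light-years: 564.97 × 3.262 = 1842.9 ly.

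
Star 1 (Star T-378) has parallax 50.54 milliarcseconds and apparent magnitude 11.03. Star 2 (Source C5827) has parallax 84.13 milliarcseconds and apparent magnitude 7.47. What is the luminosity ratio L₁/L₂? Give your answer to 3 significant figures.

L₁/L₂ = 0.104

d₁ = 1/p₁ = 1/0.05054″ = 19.786 pc; d₂ = 1/p₂ = 1/0.08413″ = 11.886 pc.
M₁ = m₁ − 5 log₁₀ d₁ + 5 = 11.03 − 6.4818 + 5 = 9.5482.
M₂ = 7.47 − 5.3752 + 5 = 7.0948.
L₁/L₂ = 10^(0.4(M₂ − M₁)) = 10^(0.4 × (-2.4534)) = 10^(-0.98136) = 0.10439.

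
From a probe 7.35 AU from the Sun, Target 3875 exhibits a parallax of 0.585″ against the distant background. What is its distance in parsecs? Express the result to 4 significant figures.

With baseline B (in AU) and parallax p (in arcsec), d = B/p parsecs.
d = 7.35 / 0.585 = 12.564 pc.

12.56 pc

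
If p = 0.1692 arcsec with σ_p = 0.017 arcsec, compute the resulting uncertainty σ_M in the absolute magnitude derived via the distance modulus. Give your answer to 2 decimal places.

M = m − 5 log₁₀ d + 5 = m + 5 log₁₀ p + 5, so ∂M/∂p = 5/(p ln 10).
σ_M = (5/ln 10) · (σ_p/p) = 2.1715 × 0.017/0.1692 = 2.1715 × 0.10047 = 0.21817.

σ_M = 0.22 mag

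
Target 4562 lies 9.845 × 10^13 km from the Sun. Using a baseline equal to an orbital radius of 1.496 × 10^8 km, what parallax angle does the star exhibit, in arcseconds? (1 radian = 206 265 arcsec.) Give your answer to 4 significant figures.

0.3134 arcsec

θ ≈ B/d = (1.496 × 10^8) / (9.845 × 10^13) = 1.5196 × 10^-6 rad.
In arcseconds: 1.5196 × 10^-6 × 206265 = 0.31344″.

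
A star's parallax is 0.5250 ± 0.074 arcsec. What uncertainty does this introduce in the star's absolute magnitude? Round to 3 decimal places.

σ_M = 0.306 mag

M = m − 5 log₁₀ d + 5 = m + 5 log₁₀ p + 5, so ∂M/∂p = 5/(p ln 10).
σ_M = (5/ln 10) · (σ_p/p) = 2.1715 × 0.074/0.5250 = 2.1715 × 0.14095 = 0.30607.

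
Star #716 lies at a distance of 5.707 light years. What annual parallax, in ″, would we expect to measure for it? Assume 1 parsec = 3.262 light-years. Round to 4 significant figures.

d = 5.707 ly ÷ 3.262 = 1.7495 pc.
p = 1/d = 1/1.7495 = 0.57159 arcsec.

0.5716 ″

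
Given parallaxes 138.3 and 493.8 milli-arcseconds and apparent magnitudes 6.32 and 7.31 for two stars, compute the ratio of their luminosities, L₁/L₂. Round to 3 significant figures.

L₁/L₂ = 31.7

d₁ = 1/p₁ = 1/0.1383″ = 7.2307 pc; d₂ = 1/p₂ = 1/0.4938″ = 2.0251 pc.
M₁ = m₁ − 5 log₁₀ d₁ + 5 = 6.32 − 4.2959 + 5 = 7.0241.
M₂ = 7.31 − 1.5322 + 5 = 10.7778.
L₁/L₂ = 10^(0.4(M₂ − M₁)) = 10^(0.4 × 3.7537) = 10^1.50148 = 31.731.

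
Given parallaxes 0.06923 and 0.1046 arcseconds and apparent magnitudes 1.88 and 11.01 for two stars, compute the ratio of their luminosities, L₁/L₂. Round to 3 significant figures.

L₁/L₂ = 10200

d₁ = 1/p₁ = 1/0.06923″ = 14.445 pc; d₂ = 1/p₂ = 1/0.1046″ = 9.5602 pc.
M₁ = m₁ − 5 log₁₀ d₁ + 5 = 1.88 − 5.7986 + 5 = 1.0814.
M₂ = 11.01 − 4.9023 + 5 = 11.1077.
L₁/L₂ = 10^(0.4(M₂ − M₁)) = 10^(0.4 × 10.0263) = 10^4.01052 = 10245.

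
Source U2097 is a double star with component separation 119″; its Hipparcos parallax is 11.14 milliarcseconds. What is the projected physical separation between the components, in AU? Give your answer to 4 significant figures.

d = 1/p = 1/0.01114″ = 89.767 pc.
At distance d (pc), an angle of θ arcsec spans θ·d AU: s = 119 × 89.767 = 10682 AU.

10680 AU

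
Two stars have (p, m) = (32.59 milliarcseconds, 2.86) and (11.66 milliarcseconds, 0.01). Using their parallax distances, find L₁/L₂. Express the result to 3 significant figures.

L₁/L₂ = 0.00927

d₁ = 1/p₁ = 1/0.03259″ = 30.684 pc; d₂ = 1/p₂ = 1/0.01166″ = 85.763 pc.
M₁ = m₁ − 5 log₁₀ d₁ + 5 = 2.86 − 7.4346 + 5 = 0.4254.
M₂ = 0.01 − 9.6665 + 5 = -4.6565.
L₁/L₂ = 10^(0.4(M₂ − M₁)) = 10^(0.4 × (-5.0819)) = 10^(-2.03276) = 0.0092734.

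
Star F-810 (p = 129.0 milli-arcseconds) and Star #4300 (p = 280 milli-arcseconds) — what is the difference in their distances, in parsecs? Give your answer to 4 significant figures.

4.181 pc

d_A = 1/0.1290″ = 7.7519 pc; d_B = 1/0.2800″ = 3.5714 pc.
|d_B − d_A| = |3.5714 − 7.7519| = 4.1805 pc.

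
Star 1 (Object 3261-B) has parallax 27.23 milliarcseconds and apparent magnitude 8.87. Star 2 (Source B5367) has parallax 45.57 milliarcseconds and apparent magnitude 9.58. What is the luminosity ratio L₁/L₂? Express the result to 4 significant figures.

L₁/L₂ = 5.386

d₁ = 1/p₁ = 1/0.02723″ = 36.724 pc; d₂ = 1/p₂ = 1/0.04557″ = 21.944 pc.
M₁ = m₁ − 5 log₁₀ d₁ + 5 = 8.87 − 7.8247 + 5 = 6.0453.
M₂ = 9.58 − 6.7066 + 5 = 7.8734.
L₁/L₂ = 10^(0.4(M₂ − M₁)) = 10^(0.4 × 1.8281) = 10^0.73124 = 5.3857.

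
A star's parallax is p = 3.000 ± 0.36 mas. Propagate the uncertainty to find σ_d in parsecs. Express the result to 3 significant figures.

40.0 pc

d = 1/p, so σ_d = σ_p / p².
σ_d = 0.000360 / (0.003000)² = 0.000360 / 0.000009 = 40 pc.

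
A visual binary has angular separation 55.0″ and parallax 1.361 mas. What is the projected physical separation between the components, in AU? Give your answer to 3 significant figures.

40400 AU

d = 1/p = 1/0.001361″ = 734.75 pc.
At distance d (pc), an angle of θ arcsec spans θ·d AU: s = 55.0 × 734.75 = 40411 AU.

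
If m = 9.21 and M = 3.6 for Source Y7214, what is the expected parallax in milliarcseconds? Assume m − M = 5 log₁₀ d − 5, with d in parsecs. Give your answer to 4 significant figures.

m − M = 9.21 − 3.6 = 5.61.
d = 10^((m−M)/5 + 1) = 10^2.122 = 132.43 pc.
p = 1/d = 1/132.43 = 0.0075512 arcsec = 7.5512 mas.

7.551 mas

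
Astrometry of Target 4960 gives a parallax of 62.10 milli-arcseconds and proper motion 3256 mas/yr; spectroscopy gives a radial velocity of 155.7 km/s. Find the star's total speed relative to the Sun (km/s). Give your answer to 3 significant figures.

293 km/s

d = 1/p = 1/0.06210″ = 16.103 pc.
μ = 3256 mas/yr = 3.256 ″/yr.
v_t = 4.740 μ d = 4.740 × 3.256 × 16.103 = 248.52 km/s.
v = √(v_r² + v_t²) = √(155.7² + 248.52²) = √86004.7 = 293.27 km/s.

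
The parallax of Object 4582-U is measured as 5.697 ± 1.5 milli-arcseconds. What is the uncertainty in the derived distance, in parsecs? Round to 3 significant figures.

d = 1/p, so σ_d = σ_p / p².
σ_d = 0.00150 / (0.005697)² = 0.00150 / 0.000032456 = 46.216 pc.

46.2 pc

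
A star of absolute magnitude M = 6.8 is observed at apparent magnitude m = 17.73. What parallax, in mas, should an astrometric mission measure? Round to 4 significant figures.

m − M = 17.73 − 6.8 = 10.93.
d = 10^((m−M)/5 + 1) = 10^3.186 = 1534.6 pc.
p = 1/d = 1/1534.6 = 0.00065164 arcsec = 0.65164 mas.

0.6516 mas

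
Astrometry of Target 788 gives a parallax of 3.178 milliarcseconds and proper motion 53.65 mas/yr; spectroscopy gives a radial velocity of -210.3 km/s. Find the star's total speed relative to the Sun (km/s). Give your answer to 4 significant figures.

225.0 km/s

d = 1/p = 1/0.003178″ = 314.66 pc.
μ = 53.65 mas/yr = 0.05365 ″/yr.
v_t = 4.740 μ d = 4.740 × 0.05365 × 314.66 = 80.018 km/s.
v = √(v_r² + v_t²) = √((-210.3)² + 80.018²) = √50629 = 225.01 km/s.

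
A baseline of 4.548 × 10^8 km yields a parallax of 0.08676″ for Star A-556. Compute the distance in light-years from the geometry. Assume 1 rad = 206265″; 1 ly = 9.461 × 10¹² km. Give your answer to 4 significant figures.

θ = 0.08676″ = 0.08676/206265 = 4.2062 × 10^-7 rad.
d = B/θ = (4.548 × 10^8) / (4.2062 × 10^-7) = 1.0813 × 10^15 km = (1.0813 × 10^15) / (9.461 × 10^12) ly = 114.29 ly.

114.3 ly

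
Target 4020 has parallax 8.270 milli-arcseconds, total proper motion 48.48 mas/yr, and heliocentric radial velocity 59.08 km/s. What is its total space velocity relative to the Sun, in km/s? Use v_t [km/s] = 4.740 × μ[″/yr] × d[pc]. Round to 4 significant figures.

d = 1/p = 1/0.008270″ = 120.92 pc.
μ = 48.48 mas/yr = 0.04848 ″/yr.
v_t = 4.740 μ d = 4.740 × 0.04848 × 120.92 = 27.787 km/s.
v = √(v_r² + v_t²) = √(59.08² + 27.787²) = √4262.56 = 65.288 km/s.

65.29 km/s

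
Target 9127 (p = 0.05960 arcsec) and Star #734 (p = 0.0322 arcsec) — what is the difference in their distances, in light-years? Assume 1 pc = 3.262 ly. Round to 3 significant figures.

d_A = 1/0.05960″ = 16.779 pc; d_B = 1/0.03220″ = 31.056 pc.
|d_B − d_A| = |31.056 − 16.779| = 14.277 pc = 14.277 × 3.262 ly = 46.572 ly.

46.6 ly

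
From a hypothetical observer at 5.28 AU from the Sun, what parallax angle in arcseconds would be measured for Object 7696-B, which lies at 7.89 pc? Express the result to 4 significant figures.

0.6692 arcsec

p (arcsec) = B (AU) / d (pc).
p = 5.28 / 7.89 = 0.6692 arcsec.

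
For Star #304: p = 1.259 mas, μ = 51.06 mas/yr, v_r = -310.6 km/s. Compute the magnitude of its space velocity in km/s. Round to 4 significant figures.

d = 1/p = 1/0.001259″ = 794.28 pc.
μ = 51.06 mas/yr = 0.05106 ″/yr.
v_t = 4.740 μ d = 4.740 × 0.05106 × 794.28 = 192.24 km/s.
v = √(v_r² + v_t²) = √((-310.6)² + 192.24²) = √133429 = 365.28 km/s.

365.3 km/s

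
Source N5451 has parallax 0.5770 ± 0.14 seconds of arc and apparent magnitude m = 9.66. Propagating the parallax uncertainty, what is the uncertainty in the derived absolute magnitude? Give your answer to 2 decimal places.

σ_M = 0.53 mag

M = m − 5 log₁₀ d + 5 = m + 5 log₁₀ p + 5, so ∂M/∂p = 5/(p ln 10).
σ_M = (5/ln 10) · (σ_p/p) = 2.1715 × 0.14/0.5770 = 2.1715 × 0.24263 = 0.52687.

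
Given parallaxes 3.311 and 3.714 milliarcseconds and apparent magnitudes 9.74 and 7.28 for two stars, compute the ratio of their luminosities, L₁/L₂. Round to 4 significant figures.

L₁/L₂ = 0.1305

d₁ = 1/p₁ = 1/0.003311″ = 302.02 pc; d₂ = 1/p₂ = 1/0.003714″ = 269.25 pc.
M₁ = m₁ − 5 log₁₀ d₁ + 5 = 9.74 − 12.4002 + 5 = 2.3398.
M₂ = 7.28 − 12.1508 + 5 = 0.1292.
L₁/L₂ = 10^(0.4(M₂ − M₁)) = 10^(0.4 × (-2.2106)) = 10^(-0.88424) = 0.13054.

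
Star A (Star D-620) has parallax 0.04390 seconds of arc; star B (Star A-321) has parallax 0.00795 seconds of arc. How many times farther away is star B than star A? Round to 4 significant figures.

Since d = 1/p, d_B/d_A = p_A/p_B.
= 0.04390 / 0.00795 = 5.522.

5.522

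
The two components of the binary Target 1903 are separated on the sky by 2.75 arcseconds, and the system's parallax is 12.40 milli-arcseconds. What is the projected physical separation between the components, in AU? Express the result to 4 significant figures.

221.8 AU

d = 1/p = 1/0.01240″ = 80.645 pc.
At distance d (pc), an angle of θ arcsec spans θ·d AU: s = 2.75 × 80.645 = 221.77 AU.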